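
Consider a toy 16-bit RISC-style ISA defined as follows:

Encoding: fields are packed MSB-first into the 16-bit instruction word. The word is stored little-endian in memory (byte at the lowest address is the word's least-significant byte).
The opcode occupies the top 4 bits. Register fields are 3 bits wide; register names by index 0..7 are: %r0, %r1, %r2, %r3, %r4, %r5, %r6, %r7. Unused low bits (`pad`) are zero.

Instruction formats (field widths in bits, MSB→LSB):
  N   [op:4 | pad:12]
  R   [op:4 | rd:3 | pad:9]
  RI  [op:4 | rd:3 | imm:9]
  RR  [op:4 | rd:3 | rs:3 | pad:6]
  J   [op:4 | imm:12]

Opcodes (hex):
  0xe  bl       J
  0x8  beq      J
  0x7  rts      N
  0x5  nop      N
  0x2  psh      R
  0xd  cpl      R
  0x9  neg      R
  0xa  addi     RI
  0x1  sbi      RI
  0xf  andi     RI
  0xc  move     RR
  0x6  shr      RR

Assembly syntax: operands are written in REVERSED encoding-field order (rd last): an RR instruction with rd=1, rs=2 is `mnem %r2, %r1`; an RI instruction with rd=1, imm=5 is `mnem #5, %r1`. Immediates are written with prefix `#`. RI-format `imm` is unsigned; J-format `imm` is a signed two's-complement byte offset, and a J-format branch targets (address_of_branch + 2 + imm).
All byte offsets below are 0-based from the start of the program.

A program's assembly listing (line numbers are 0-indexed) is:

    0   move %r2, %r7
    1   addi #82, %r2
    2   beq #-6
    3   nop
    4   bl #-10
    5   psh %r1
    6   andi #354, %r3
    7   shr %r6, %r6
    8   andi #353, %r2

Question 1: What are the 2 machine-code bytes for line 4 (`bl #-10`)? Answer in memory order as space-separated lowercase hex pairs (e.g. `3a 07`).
f6 ef

4. bl fields op=0xe:4|imm=-10:12 → word eff6h → f6 ef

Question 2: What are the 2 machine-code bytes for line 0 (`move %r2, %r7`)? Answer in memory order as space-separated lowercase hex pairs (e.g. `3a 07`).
80 ce

line 0 (move): pack op=0xc:4|rd=7:3|rs=2:3|pad=0:6 = 0xce80; little→ 80 ce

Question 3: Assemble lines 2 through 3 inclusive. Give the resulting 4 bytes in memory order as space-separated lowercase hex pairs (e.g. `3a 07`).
fa 8f 00 50

2. beq fields op=0x8:4|imm=-6:12 → word 8ffah → fa 8f
3. nop fields op=0x5:4|pad=0:12 → word 5000h → 00 50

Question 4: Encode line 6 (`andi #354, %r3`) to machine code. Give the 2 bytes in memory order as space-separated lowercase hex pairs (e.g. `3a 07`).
62 f7

L6: andi op=0xf:4|rd=3:3|imm=354:9 ⇒ 0xf762 ⇒ little 62 f7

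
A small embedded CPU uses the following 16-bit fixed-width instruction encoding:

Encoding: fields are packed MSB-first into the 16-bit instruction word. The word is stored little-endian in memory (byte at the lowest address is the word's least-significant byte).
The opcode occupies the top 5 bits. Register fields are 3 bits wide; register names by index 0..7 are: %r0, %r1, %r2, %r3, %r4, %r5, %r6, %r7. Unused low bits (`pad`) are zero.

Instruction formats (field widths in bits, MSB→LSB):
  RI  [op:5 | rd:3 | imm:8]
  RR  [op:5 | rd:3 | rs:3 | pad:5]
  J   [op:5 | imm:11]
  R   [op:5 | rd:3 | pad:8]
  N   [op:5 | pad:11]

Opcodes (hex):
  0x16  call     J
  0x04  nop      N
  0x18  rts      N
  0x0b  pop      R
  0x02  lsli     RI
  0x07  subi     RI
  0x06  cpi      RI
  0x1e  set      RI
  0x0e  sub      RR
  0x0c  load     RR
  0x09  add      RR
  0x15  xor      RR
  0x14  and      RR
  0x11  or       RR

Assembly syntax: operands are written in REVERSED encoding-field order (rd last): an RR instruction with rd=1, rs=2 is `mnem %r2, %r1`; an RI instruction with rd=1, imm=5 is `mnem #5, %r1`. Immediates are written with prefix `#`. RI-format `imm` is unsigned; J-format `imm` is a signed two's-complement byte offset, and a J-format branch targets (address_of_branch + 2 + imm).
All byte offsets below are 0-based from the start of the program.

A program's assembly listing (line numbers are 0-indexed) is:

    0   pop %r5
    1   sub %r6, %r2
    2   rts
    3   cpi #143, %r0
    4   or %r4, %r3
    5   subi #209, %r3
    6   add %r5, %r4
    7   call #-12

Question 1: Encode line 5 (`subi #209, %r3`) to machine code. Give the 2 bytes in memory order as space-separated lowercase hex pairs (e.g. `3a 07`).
d1 3b

5. subi fields op=0x7:5|rd=3:3|imm=209:8 → word 3bd1h → d1 3b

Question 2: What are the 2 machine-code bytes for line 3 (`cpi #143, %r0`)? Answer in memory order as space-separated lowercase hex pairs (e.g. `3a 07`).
8f 30

L3: cpi op=0x6:5|rd=0:3|imm=143:8 ⇒ 0x308f ⇒ little 8f 30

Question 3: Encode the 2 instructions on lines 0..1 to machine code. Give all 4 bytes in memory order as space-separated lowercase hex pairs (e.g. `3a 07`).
0. pop fields op=0xb:5|rd=5:3|pad=0:8 → word 5d00h → 00 5d
1. sub fields op=0xe:5|rd=2:3|rs=6:3|pad=0:5 → word 72c0h → c0 72

00 5d c0 72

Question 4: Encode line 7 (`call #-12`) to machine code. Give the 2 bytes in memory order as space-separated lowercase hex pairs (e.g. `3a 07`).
f4 b7

line 7 (call): pack op=0x16:5|imm=-12:11 = 0xb7f4; little→ f4 b7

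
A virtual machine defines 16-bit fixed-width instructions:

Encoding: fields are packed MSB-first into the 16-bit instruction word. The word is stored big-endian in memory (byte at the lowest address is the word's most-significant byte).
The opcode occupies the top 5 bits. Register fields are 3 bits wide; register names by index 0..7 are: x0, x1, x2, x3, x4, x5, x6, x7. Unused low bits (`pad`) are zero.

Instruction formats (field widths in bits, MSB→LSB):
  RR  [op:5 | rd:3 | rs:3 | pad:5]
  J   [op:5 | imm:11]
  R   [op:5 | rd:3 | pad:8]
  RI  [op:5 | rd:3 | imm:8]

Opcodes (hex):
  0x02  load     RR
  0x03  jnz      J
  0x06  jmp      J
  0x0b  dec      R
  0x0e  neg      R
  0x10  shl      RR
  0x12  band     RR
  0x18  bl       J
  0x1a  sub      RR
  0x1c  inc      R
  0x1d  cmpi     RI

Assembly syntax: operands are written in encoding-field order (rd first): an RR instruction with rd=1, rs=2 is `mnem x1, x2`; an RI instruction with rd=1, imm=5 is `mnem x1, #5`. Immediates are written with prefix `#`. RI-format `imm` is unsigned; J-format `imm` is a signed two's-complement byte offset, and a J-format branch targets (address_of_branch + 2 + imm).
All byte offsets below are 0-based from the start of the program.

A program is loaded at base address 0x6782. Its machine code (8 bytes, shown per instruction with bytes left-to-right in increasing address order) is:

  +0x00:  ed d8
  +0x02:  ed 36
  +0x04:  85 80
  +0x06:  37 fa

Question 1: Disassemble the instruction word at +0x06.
off 0x06: read 37 fa as big → 0x37fa
  opcode bits[15:11]=0x6: jmp/J
  imm: (w>>0)&0x7ff=0x7fa (s11→-6) → #-6

jmp #-6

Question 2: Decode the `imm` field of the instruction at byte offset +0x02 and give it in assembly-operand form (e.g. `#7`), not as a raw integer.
#54

+0x02: ed 36 ⇒ word 0xed36 (big)
  opcode bits[15:11]=0x1d: cmpi/RI
  rd@[10:8]=0x5 ⇒ x5
  imm@[7:0]=0x36 ⇒ #54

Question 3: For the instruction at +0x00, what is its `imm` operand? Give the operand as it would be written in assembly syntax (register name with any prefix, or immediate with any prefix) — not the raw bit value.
#216

off 0x00: read ed d8 as big → 0xedd8
  top 5b → 0x1d → cmpi [RI]
  [10:8] rd=5 = x5
  [7:0] imm=216 = #216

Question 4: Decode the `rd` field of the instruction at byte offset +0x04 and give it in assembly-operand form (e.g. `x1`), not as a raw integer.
[04] 85 80 → 0x8580
  op=0x8580>>11=0x10 ⇒ shl (RR)
  rd: (w>>8)&0x7=0x5 → x5
  rs: (w>>5)&0x7=0x4 → x4

x5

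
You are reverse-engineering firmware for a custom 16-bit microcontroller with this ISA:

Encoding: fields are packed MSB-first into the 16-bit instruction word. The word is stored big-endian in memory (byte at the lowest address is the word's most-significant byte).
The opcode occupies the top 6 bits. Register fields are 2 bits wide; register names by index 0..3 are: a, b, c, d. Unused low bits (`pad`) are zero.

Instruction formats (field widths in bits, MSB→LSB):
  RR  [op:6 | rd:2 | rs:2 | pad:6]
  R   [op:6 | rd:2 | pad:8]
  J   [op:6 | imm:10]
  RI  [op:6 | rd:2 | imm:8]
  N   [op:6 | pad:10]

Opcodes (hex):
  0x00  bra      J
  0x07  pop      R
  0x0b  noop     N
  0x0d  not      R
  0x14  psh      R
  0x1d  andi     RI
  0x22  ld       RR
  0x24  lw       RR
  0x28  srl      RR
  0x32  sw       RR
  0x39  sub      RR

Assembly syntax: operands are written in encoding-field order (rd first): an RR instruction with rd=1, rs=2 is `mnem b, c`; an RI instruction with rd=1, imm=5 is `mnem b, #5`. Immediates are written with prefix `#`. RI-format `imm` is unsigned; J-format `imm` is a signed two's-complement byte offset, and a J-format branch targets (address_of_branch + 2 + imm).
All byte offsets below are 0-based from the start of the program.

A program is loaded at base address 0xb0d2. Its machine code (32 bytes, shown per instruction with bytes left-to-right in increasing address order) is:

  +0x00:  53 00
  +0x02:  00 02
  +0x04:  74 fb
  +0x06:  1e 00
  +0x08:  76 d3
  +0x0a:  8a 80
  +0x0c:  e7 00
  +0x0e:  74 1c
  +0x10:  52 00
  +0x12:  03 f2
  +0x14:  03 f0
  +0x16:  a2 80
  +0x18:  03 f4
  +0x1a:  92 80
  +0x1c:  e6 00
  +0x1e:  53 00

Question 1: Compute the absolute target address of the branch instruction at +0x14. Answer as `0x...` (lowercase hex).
[14] 03 f0 → 0x03f0
  top 6b → 0x0 → bra [J]
  [9:0] imm=1008 (s10→-16) = #-16
  target = base 0xb0d2 + off 0x14 + 2 + imm -16 = 0xb0d8

0xb0d8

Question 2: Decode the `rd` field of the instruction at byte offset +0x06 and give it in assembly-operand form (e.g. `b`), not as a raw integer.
off 0x06: read 1e 00 as big → 0x1e00
  op=0x1e00>>10=0x7 ⇒ pop (R)
  rd@[9:8]=0x2 ⇒ c

c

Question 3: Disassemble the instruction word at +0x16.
@+16  big-endian(a2 80) = 0xa280
  opcode bits[15:10]=0x28: srl/RR
  [9:8] rd=2 = c
  [7:6] rs=2 = c

srl c, c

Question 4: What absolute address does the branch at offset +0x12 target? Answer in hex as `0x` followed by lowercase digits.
0xb0d8

@+12  big-endian(03 f2) = 0x03f2
  top 6b → 0x0 → bra [J]
  imm@[9:0]=0x3f2 (s10→-14) ⇒ #-14
  target = base 0xb0d2 + off 0x12 + 2 + imm -14 = 0xb0d8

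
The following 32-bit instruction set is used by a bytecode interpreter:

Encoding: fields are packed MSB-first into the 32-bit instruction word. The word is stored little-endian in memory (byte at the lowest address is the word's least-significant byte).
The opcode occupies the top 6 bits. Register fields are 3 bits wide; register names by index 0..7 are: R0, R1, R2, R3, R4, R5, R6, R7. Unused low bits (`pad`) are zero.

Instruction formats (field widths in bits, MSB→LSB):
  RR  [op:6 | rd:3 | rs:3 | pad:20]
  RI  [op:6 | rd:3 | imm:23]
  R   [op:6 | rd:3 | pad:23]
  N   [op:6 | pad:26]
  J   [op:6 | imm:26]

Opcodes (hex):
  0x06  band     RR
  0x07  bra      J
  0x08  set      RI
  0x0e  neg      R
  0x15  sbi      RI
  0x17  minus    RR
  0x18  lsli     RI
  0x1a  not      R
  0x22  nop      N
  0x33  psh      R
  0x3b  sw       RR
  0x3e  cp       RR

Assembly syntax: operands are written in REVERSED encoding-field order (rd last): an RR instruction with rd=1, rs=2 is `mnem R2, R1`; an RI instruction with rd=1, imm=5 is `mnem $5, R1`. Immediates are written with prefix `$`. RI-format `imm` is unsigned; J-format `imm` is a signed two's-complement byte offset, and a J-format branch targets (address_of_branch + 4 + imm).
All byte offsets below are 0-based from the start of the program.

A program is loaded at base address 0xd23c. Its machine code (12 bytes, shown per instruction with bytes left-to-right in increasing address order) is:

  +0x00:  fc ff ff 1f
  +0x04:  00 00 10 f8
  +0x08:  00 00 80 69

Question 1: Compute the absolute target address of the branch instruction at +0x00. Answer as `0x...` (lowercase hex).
@+00  little-endian(fc ff ff 1f) = 0x1ffffffc
  top 6b → 0x7 → bra [J]
  [25:0] imm=67108860 (s26→-4) = $-4
  target = base 0xd23c + off 0x00 + 4 + imm -4 = 0xd23c

0xd23c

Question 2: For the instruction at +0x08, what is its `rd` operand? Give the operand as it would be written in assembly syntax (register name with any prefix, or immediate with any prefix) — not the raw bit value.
R3

[08] 00 00 80 69 → 0x69800000
  opcode bits[31:26]=0x1a: not/R
  rd: (w>>23)&0x7=0x3 → R3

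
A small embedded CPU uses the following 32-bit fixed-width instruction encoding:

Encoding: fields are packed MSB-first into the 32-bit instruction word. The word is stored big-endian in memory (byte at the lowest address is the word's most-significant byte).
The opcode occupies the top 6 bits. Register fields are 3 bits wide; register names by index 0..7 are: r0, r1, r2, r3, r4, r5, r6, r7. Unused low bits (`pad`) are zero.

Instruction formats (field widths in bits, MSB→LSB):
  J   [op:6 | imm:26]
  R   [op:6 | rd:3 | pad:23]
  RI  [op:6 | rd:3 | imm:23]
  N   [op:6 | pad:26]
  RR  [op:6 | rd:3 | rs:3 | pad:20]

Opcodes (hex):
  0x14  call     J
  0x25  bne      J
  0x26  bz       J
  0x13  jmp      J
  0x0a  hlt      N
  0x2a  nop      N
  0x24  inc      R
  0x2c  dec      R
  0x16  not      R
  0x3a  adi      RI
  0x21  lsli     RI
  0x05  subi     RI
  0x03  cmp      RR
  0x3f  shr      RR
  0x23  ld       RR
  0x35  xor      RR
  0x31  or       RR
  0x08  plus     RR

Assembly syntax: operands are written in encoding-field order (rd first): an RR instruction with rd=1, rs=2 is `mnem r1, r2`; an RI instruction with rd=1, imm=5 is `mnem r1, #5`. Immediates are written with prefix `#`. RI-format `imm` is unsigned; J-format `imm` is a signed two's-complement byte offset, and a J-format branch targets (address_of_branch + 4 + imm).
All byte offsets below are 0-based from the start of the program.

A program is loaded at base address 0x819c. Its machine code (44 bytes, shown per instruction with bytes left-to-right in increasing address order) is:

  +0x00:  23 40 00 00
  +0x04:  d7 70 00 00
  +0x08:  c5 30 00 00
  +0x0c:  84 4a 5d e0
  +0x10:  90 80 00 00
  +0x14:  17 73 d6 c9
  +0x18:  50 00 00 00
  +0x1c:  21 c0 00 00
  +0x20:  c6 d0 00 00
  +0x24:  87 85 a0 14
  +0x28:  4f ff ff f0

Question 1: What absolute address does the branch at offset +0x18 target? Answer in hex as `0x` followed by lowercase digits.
+0x18: 50 00 00 00 ⇒ word 0x50000000 (big)
  opcode bits[31:26]=0x14: call/J
  [25:0] imm=0 = #0
  target = base 0x819c + off 0x18 + 4 + imm 0 = 0x81b8

0x81b8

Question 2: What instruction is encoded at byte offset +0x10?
+0x10: 90 80 00 00 ⇒ word 0x90800000 (big)
  top 6b → 0x24 → inc [R]
  rd@[25:23]=0x1 ⇒ r1

inc r1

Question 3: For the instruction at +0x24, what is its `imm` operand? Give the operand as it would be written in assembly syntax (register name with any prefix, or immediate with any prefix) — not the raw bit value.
#368660

off 0x24: read 87 85 a0 14 as big → 0x8785a014
  top 6b → 0x21 → lsli [RI]
  rd: (w>>23)&0x7=0x7 → r7
  imm: (w>>0)&0x7fffff=0x5a014 → #368660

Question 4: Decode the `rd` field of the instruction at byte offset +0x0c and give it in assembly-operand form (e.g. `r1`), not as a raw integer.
+0x0c: 84 4a 5d e0 ⇒ word 0x844a5de0 (big)
  top 6b → 0x21 → lsli [RI]
  rd: (w>>23)&0x7=0x0 → r0
  imm: (w>>0)&0x7fffff=0x4a5de0 → #4873696

r0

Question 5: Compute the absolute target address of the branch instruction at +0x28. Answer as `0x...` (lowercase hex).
off 0x28: read 4f ff ff f0 as big → 0x4ffffff0
  opcode bits[31:26]=0x13: jmp/J
  imm: (w>>0)&0x3ffffff=0x3fffff0 (s26→-16) → #-16
  target = base 0x819c + off 0x28 + 4 + imm -16 = 0x81b8

0x81b8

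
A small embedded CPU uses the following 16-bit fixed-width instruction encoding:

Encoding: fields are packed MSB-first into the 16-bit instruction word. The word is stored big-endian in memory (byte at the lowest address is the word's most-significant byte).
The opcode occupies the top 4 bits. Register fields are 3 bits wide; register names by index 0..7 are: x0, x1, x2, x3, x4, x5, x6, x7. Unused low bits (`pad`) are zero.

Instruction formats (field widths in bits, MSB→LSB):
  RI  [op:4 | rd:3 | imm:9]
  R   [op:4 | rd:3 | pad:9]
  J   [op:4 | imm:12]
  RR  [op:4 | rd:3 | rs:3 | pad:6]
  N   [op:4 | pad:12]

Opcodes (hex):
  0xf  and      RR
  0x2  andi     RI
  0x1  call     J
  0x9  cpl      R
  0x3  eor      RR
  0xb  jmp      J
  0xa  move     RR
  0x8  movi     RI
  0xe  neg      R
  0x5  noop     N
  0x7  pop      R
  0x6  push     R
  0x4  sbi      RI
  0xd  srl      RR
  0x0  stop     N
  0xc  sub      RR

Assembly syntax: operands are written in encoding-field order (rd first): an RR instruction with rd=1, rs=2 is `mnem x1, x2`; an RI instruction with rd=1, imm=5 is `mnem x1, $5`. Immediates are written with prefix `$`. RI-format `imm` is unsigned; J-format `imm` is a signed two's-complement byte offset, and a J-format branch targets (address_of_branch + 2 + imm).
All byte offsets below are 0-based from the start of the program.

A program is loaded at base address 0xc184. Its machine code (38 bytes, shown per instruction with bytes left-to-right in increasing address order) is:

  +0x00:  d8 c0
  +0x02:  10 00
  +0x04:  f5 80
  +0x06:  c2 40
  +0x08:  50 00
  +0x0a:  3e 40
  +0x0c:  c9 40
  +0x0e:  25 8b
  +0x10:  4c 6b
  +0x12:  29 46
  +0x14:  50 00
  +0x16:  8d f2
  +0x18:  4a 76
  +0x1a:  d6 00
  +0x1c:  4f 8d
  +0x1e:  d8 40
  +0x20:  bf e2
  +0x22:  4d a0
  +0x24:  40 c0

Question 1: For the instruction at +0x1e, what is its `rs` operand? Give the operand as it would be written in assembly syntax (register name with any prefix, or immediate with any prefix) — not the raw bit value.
off 0x1e: read d8 40 as big → 0xd840
  top 4b → 0xd → srl [RR]
  rd: (w>>9)&0x7=0x4 → x4
  rs: (w>>6)&0x7=0x1 → x1

x1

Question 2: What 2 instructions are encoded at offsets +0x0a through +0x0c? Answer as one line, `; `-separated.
+0x0a: 3e 40 ⇒ word 0x3e40 (big)
  op=0x3e40>>12=0x3 ⇒ eor (RR)
  rd@[11:9]=0x7 ⇒ x7
  rs@[8:6]=0x1 ⇒ x1
+0x0c: c9 40 ⇒ word 0xc940 (big)
  op=0xc940>>12=0xc ⇒ sub (RR)
  rd@[11:9]=0x4 ⇒ x4
  rs@[8:6]=0x5 ⇒ x5

eor x7, x1; sub x4, x5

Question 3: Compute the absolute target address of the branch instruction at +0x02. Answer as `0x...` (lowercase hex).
[02] 10 00 → 0x1000
  opcode bits[15:12]=0x1: call/J
  imm@[11:0]=0x0 ⇒ $0
  target = base 0xc184 + off 0x02 + 2 + imm 0 = 0xc188

0xc188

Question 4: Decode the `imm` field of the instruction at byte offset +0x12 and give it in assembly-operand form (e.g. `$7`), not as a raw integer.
@+12  big-endian(29 46) = 0x2946
  op=0x2946>>12=0x2 ⇒ andi (RI)
  [11:9] rd=4 = x4
  [8:0] imm=326 = $326

$326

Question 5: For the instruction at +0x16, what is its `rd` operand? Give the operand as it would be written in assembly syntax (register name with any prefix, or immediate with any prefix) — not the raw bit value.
@+16  big-endian(8d f2) = 0x8df2
  opcode bits[15:12]=0x8: movi/RI
  rd@[11:9]=0x6 ⇒ x6
  imm@[8:0]=0x1f2 ⇒ $498

x6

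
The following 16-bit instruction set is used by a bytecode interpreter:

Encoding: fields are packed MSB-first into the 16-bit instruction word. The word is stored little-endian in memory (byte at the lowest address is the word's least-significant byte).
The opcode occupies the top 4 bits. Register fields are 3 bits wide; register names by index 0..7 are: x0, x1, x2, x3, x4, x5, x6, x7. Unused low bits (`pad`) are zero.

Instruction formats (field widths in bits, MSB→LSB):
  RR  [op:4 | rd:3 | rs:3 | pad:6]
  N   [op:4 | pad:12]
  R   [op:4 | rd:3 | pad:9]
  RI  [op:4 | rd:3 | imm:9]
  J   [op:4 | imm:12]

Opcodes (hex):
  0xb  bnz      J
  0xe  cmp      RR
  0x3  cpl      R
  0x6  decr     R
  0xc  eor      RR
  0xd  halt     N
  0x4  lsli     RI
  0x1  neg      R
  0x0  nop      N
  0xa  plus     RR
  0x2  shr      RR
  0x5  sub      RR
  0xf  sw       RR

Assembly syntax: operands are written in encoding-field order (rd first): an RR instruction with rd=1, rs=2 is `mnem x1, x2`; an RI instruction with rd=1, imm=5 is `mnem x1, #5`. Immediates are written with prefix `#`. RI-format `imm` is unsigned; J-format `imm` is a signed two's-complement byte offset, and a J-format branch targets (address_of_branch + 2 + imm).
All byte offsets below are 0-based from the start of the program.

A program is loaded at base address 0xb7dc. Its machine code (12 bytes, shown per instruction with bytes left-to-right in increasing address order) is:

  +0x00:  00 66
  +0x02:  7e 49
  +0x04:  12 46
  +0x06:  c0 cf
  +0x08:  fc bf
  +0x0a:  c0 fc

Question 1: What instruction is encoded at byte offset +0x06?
off 0x06: read c0 cf as little → 0xcfc0
  op=0xcfc0>>12=0xc ⇒ eor (RR)
  [11:9] rd=7 = x7
  [8:6] rs=7 = x7

eor x7, x7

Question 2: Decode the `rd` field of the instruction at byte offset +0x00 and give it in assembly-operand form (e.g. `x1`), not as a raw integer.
x3

@+00  little-endian(00 66) = 0x6600
  opcode bits[15:12]=0x6: decr/R
  [11:9] rd=3 = x3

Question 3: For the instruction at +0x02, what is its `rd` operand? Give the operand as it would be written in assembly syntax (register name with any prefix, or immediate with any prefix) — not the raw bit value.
x4

@+02  little-endian(7e 49) = 0x497e
  opcode bits[15:12]=0x4: lsli/RI
  rd: (w>>9)&0x7=0x4 → x4
  imm: (w>>0)&0x1ff=0x17e → #382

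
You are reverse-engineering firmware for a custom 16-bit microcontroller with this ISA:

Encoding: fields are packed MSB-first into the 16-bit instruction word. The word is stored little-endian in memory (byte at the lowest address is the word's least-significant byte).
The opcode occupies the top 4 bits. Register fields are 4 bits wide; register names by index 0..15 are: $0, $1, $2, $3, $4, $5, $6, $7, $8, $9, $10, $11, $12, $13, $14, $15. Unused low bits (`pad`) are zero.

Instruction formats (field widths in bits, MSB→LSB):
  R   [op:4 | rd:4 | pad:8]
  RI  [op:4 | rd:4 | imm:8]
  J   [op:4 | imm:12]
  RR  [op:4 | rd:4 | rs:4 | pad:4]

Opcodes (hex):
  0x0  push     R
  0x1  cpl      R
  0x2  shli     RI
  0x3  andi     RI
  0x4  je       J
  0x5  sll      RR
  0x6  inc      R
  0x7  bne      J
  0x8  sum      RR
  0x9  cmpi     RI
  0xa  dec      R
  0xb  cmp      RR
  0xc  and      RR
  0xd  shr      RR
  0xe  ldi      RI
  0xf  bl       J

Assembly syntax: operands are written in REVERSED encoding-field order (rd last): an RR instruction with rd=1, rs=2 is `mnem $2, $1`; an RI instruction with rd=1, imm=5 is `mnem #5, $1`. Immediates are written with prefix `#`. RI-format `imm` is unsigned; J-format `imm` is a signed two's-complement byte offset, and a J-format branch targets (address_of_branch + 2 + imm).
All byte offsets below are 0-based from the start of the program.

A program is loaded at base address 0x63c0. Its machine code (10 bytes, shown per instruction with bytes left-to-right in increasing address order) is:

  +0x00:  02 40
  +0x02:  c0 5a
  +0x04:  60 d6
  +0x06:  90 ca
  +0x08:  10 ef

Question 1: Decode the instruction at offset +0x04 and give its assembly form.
@+04  little-endian(60 d6) = 0xd660
  top 4b → 0xd → shr [RR]
  rd: (w>>8)&0xf=0x6 → $6
  rs: (w>>4)&0xf=0x6 → $6

shr $6, $6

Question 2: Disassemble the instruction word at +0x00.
@+00  little-endian(02 40) = 0x4002
  top 4b → 0x4 → je [J]
  imm@[11:0]=0x2 ⇒ #2

je #2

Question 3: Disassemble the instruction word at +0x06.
and $9, $10

@+06  little-endian(90 ca) = 0xca90
  op=0xca90>>12=0xc ⇒ and (RR)
  rd@[11:8]=0xa ⇒ $10
  rs@[7:4]=0x9 ⇒ $9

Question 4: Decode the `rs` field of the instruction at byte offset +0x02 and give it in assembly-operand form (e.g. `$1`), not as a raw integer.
[02] c0 5a → 0x5ac0
  opcode bits[15:12]=0x5: sll/RR
  [11:8] rd=10 = $10
  [7:4] rs=12 = $12

$12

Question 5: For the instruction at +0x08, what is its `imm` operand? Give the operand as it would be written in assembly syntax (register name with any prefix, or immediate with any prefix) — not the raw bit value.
[08] 10 ef → 0xef10
  op=0xef10>>12=0xe ⇒ ldi (RI)
  [11:8] rd=15 = $15
  [7:0] imm=16 = #16

#16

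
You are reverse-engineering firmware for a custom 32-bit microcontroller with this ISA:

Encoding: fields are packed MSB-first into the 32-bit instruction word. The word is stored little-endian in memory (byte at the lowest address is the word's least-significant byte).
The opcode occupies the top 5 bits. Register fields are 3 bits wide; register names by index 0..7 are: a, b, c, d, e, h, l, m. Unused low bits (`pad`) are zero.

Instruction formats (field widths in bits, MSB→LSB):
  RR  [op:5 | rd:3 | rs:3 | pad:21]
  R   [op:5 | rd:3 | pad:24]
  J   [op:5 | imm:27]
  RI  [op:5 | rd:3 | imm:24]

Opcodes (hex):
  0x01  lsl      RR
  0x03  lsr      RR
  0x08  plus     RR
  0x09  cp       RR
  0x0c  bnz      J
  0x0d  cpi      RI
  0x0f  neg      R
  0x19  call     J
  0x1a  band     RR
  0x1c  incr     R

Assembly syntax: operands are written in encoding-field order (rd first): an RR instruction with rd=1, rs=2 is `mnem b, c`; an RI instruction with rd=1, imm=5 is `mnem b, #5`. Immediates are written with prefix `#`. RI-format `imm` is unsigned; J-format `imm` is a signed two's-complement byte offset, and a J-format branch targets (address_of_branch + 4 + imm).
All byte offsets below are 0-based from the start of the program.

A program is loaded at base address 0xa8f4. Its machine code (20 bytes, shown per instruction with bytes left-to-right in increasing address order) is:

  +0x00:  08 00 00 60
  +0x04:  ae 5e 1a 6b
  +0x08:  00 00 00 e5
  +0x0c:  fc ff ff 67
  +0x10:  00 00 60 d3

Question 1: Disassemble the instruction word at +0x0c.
bnz #-4

off 0x0c: read fc ff ff 67 as little → 0x67fffffc
  op=0x67fffffc>>27=0xc ⇒ bnz (J)
  imm@[26:0]=0x7fffffc (s27→-4) ⇒ #-4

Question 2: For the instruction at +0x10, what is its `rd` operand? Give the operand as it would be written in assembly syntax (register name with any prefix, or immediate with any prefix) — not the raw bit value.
d

[10] 00 00 60 d3 → 0xd3600000
  opcode bits[31:27]=0x1a: band/RR
  rd@[26:24]=0x3 ⇒ d
  rs@[23:21]=0x3 ⇒ d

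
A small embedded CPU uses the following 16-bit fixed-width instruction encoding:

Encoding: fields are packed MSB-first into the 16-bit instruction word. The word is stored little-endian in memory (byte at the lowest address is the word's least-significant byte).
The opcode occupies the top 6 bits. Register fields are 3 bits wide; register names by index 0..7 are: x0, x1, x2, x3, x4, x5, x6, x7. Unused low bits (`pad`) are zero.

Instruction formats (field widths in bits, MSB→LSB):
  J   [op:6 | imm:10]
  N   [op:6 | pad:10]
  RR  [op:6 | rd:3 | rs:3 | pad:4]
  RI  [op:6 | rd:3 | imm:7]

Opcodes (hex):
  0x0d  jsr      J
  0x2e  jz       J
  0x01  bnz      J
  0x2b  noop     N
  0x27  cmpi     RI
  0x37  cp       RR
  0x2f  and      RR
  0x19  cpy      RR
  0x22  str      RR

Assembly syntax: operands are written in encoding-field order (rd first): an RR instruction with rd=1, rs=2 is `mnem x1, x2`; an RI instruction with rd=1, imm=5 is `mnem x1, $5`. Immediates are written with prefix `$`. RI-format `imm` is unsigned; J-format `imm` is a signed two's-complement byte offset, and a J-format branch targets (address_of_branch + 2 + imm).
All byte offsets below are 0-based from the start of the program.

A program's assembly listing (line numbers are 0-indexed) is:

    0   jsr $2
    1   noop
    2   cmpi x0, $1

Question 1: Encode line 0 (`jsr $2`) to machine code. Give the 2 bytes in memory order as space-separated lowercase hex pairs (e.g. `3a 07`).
0. jsr fields op=0xd:6|imm=2:10 → word 3402h → 02 34

02 34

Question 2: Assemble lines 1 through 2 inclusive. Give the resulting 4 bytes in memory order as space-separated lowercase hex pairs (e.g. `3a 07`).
00 ac 01 9c

line 1 (noop): pack op=0x2b:6|pad=0:10 = 0xac00; little→ 00 ac
line 2 (cmpi): pack op=0x27:6|rd=0:3|imm=1:7 = 0x9c01; little→ 01 9c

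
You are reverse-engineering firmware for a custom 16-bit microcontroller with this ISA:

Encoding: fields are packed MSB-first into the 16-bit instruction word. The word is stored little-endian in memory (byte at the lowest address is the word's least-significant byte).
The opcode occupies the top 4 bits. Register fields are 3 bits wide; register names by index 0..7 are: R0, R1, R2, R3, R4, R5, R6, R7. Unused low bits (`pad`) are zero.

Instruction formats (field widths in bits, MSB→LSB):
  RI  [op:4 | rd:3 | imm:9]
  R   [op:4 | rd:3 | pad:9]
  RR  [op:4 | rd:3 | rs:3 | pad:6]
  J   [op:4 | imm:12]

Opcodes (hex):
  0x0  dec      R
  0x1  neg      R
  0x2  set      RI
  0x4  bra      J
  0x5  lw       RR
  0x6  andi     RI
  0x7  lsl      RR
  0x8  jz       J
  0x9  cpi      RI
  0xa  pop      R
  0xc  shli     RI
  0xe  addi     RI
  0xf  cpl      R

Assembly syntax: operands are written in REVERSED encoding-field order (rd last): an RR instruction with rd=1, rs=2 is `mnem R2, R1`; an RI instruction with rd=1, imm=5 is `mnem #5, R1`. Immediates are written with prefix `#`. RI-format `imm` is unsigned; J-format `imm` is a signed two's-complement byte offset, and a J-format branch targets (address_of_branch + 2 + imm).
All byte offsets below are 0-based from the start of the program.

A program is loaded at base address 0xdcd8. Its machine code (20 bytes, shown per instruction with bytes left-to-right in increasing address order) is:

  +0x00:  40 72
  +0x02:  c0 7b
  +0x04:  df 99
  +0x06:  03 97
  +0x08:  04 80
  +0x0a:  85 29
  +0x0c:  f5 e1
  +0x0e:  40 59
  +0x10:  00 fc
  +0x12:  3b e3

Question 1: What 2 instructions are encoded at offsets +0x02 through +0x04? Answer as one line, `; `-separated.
[02] c0 7b → 0x7bc0
  top 4b → 0x7 → lsl [RR]
  [11:9] rd=5 = R5
  [8:6] rs=7 = R7
[04] df 99 → 0x99df
  top 4b → 0x9 → cpi [RI]
  [11:9] rd=4 = R4
  [8:0] imm=479 = #479

lsl R7, R5; cpi #479, R4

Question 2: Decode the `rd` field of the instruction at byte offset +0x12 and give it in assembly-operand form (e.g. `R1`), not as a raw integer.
R1

off 0x12: read 3b e3 as little → 0xe33b
  top 4b → 0xe → addi [RI]
  rd@[11:9]=0x1 ⇒ R1
  imm@[8:0]=0x13b ⇒ #315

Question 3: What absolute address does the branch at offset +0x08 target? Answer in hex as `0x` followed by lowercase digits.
[08] 04 80 → 0x8004
  top 4b → 0x8 → jz [J]
  [11:0] imm=4 = #4
  target = base 0xdcd8 + off 0x08 + 2 + imm 4 = 0xdce6

0xdce6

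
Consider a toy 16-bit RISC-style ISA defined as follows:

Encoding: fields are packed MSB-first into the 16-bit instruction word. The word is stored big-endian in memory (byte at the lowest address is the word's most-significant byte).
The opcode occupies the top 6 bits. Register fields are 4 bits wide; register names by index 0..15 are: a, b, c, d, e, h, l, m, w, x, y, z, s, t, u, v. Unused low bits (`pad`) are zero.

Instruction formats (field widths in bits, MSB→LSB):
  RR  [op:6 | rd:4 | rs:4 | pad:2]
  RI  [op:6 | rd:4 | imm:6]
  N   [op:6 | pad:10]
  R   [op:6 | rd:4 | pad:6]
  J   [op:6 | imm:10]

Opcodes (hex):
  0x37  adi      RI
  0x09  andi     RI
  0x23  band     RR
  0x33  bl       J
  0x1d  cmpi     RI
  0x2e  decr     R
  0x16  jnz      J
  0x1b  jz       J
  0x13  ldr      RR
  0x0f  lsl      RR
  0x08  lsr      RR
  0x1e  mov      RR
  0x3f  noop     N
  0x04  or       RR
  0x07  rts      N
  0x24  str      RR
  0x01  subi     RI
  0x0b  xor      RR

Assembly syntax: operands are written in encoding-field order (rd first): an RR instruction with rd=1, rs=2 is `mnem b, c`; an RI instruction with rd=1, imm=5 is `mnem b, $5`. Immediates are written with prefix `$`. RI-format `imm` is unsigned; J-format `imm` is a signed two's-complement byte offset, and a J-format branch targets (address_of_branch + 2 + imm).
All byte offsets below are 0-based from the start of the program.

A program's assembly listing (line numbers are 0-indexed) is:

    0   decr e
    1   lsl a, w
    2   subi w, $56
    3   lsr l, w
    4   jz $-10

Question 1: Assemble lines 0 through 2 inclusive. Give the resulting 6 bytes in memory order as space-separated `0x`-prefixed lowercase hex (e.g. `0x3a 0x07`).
L0: decr op=0x2e:6|rd=4:4|pad=0:6 ⇒ 0xb900 ⇒ big b9 00
L1: lsl op=0xf:6|rd=0:4|rs=8:4|pad=0:2 ⇒ 0x3c20 ⇒ big 3c 20
L2: subi op=0x1:6|rd=8:4|imm=56:6 ⇒ 0x0638 ⇒ big 06 38

0xb9 0x00 0x3c 0x20 0x06 0x38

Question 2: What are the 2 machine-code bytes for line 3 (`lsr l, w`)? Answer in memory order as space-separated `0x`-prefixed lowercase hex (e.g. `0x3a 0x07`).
0x21 0xa0

3. lsr fields op=0x8:6|rd=6:4|rs=8:4|pad=0:2 → word 21a0h → 21 a0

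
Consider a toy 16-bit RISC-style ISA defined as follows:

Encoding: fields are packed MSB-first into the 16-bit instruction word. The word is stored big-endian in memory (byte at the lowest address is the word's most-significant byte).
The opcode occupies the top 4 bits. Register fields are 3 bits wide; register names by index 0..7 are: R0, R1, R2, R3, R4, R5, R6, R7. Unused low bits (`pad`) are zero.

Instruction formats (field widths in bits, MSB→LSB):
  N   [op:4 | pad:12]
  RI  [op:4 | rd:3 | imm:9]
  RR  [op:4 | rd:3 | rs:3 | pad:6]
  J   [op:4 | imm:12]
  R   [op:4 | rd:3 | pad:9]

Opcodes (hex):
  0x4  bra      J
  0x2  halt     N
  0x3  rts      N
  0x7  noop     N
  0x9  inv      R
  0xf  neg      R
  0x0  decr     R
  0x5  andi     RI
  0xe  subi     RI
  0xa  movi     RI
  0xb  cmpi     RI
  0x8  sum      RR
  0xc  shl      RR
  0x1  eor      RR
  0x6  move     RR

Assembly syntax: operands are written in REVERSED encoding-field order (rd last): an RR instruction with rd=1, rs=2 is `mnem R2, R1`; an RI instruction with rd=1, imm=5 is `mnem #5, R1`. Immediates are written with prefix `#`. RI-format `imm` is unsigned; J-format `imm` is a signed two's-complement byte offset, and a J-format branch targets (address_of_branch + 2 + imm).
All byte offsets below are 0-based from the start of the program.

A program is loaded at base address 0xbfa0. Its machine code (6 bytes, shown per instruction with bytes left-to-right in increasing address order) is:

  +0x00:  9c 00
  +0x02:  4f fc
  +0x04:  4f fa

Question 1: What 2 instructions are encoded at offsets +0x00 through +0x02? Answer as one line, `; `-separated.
[00] 9c 00 → 0x9c00
  op=0x9c00>>12=0x9 ⇒ inv (R)
  rd: (w>>9)&0x7=0x6 → R6
[02] 4f fc → 0x4ffc
  op=0x4ffc>>12=0x4 ⇒ bra (J)
  imm: (w>>0)&0xfff=0xffc (s12→-4) → #-4

inv R6; bra #-4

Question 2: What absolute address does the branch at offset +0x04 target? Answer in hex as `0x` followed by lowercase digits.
0xbfa0

[04] 4f fa → 0x4ffa
  top 4b → 0x4 → bra [J]
  imm@[11:0]=0xffa (s12→-6) ⇒ #-6
  target = base 0xbfa0 + off 0x04 + 2 + imm -6 = 0xbfa0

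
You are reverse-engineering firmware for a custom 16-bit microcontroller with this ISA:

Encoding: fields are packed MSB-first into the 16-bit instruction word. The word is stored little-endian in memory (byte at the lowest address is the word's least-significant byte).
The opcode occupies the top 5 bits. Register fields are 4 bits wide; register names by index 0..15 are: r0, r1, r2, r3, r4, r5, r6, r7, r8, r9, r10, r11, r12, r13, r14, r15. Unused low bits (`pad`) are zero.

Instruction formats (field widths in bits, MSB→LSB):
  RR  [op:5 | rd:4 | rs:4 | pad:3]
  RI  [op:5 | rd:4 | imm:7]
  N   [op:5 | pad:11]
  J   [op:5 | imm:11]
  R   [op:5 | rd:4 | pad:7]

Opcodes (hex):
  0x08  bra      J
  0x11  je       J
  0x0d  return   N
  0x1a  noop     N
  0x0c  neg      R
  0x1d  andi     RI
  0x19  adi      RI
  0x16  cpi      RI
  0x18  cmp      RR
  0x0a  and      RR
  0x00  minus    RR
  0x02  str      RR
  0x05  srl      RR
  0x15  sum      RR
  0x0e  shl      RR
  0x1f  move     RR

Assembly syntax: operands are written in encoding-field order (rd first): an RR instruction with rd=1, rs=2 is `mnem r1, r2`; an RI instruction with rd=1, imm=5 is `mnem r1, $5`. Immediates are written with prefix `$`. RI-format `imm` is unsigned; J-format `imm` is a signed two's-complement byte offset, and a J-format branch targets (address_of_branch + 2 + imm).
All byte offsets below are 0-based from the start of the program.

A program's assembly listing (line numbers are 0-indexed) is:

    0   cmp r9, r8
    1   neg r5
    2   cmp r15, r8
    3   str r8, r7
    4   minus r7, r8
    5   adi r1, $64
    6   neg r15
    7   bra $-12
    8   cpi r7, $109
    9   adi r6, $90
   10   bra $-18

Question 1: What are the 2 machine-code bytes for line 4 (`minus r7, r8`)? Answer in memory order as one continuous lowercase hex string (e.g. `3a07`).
c003

4. minus fields op=0x0:5|rd=7:4|rs=8:4|pad=0:3 → word 03c0h → c0 03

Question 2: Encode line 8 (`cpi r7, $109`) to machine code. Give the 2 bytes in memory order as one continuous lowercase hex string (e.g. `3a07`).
edb3

8. cpi fields op=0x16:5|rd=7:4|imm=109:7 → word b3edh → ed b3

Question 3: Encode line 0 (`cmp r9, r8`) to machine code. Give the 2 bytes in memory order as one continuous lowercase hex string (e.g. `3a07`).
0. cmp fields op=0x18:5|rd=9:4|rs=8:4|pad=0:3 → word c4c0h → c0 c4

c0c4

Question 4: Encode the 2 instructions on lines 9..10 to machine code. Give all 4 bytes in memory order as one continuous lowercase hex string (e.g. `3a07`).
5acbee47

line 9 (adi): pack op=0x19:5|rd=6:4|imm=90:7 = 0xcb5a; little→ 5a cb
line 10 (bra): pack op=0x8:5|imm=-18:11 = 0x47ee; little→ ee 47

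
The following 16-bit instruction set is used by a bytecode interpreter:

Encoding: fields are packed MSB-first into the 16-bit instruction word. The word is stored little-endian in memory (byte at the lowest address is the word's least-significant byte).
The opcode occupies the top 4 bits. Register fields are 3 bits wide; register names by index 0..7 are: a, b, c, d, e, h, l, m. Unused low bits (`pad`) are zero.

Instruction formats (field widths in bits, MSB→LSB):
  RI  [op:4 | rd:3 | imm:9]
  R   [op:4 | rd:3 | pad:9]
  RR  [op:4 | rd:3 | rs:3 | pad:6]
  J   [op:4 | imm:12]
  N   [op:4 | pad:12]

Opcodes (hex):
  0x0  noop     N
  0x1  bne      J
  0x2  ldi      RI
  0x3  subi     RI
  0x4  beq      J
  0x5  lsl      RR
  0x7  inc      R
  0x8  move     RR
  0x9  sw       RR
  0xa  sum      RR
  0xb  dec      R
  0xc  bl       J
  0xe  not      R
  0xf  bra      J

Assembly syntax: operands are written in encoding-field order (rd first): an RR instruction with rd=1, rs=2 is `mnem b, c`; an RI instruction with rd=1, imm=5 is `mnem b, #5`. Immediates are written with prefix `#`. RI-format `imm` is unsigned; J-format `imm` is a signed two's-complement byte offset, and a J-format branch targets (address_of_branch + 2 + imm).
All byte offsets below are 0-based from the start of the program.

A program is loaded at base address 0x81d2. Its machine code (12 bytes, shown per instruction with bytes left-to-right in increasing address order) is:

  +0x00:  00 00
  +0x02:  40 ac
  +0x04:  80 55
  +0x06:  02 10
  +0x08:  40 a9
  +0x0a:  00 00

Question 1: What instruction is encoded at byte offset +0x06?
+0x06: 02 10 ⇒ word 0x1002 (little)
  opcode bits[15:12]=0x1: bne/J
  [11:0] imm=2 = #2

bne #2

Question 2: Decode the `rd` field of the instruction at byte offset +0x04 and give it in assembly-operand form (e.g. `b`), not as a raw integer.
@+04  little-endian(80 55) = 0x5580
  op=0x5580>>12=0x5 ⇒ lsl (RR)
  rd@[11:9]=0x2 ⇒ c
  rs@[8:6]=0x6 ⇒ l

c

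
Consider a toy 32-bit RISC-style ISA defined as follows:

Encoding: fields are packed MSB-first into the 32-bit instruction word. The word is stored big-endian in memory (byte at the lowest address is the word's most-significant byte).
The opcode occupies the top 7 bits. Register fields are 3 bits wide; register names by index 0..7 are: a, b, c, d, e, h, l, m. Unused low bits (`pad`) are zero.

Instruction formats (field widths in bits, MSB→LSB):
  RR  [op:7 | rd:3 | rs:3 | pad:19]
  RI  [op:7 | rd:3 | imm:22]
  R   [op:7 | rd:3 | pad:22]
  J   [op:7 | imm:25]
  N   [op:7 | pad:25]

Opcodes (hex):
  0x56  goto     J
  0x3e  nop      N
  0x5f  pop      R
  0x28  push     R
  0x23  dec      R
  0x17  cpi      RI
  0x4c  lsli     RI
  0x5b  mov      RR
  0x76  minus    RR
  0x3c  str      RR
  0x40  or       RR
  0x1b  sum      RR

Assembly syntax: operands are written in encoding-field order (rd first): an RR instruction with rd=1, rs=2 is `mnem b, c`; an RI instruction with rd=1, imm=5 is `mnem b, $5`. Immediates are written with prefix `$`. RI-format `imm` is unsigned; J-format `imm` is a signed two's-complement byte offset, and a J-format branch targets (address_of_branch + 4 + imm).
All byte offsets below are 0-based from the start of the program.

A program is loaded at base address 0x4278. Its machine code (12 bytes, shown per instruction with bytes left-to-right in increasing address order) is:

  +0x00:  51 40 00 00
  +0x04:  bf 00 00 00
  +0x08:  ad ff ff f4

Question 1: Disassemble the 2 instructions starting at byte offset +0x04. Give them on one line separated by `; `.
pop e; goto $-12

@+04  big-endian(bf 00 00 00) = 0xbf000000
  top 7b → 0x5f → pop [R]
  [24:22] rd=4 = e
@+08  big-endian(ad ff ff f4) = 0xadfffff4
  top 7b → 0x56 → goto [J]
  [24:0] imm=33554420 (s25→-12) = $-12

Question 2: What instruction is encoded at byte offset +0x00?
push h

+0x00: 51 40 00 00 ⇒ word 0x51400000 (big)
  top 7b → 0x28 → push [R]
  rd@[24:22]=0x5 ⇒ h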